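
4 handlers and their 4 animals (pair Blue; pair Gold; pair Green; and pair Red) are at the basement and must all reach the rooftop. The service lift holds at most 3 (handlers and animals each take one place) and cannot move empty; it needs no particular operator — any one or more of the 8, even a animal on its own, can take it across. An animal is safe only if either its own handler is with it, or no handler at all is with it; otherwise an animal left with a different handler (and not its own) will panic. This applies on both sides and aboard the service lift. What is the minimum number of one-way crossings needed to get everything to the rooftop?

9

Counting alone: each trip to the rooftop takes at most 3 across and each return brings at least 1 back, so after t trips out (and t−1 returns) at most 3t − (t−1) of the 8 are across; that first reaches 8 at t = 4, so at least 7 crossings are needed.
The safety rule pushes this higher. Following every safe sequence of crossings, the most of the 8 that can be at the rooftop as the service lift arrives there on crossing 7 is 7 — never all 8.
So no plan with fewer than 9 crossings exists, and this one achieves 9:
1. animal Blue and handler Blue cross → the rooftop.
2. handler Blue crosses ← the basement.
3. animal Gold, handler Blue, and handler Gold cross → the rooftop.
4. animal Blue and handler Blue cross ← the basement.
5. handler Blue, handler Green, and handler Red cross → the rooftop.
6. animal Gold crosses ← the basement.
7. animal Blue and animal Gold cross → the rooftop.
8. animal Blue crosses ← the basement.
9. animal Blue, animal Green, and animal Red cross → the rooftop.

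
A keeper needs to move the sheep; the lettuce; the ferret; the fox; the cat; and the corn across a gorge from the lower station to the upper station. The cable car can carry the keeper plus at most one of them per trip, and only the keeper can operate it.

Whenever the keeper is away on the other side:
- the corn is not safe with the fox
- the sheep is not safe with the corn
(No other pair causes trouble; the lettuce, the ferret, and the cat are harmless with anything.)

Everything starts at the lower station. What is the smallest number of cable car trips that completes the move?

13

Counting alone: the keeper can take at most 1 across per trip to the upper station, so moving all 6 needs at least 6 loaded trips out, with a return between consecutive ones — at least 11 crossings.
The safety rule pushes this higher. Following every safe sequence of crossings, the most of the 6 that can be at the upper station as the cable car arrives there on crossing 11 is 5 — never all 6.
So no plan with fewer than 13 crossings exists, and this one achieves 13:
1. Keeper goes to the upper station with the corn.
2. Keeper goes back to the lower station alone.
3. Keeper goes to the upper station with the sheep.
4. Keeper goes back to the lower station with the corn.
5. Keeper goes to the upper station with the fox.
6. Keeper goes back to the lower station alone.
7. Keeper goes to the upper station with the lettuce.
8. Keeper goes back to the lower station alone.
9. Keeper goes to the upper station with the ferret.
10. Keeper goes back to the lower station alone.
11. Keeper goes to the upper station with the cat.
12. Keeper goes back to the lower station alone.
13. Keeper goes to the upper station with the corn.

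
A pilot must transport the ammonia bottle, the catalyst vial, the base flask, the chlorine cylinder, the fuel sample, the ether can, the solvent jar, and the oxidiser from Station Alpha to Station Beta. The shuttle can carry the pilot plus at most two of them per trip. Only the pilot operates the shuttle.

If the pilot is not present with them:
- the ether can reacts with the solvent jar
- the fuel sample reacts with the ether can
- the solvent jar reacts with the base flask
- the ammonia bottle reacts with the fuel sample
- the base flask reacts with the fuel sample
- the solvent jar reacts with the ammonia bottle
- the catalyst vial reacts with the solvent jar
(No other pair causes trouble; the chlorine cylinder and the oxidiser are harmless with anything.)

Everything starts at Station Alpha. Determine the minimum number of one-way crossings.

9

Counting alone: the pilot can take at most 2 across per trip to Station Beta, so moving all 8 needs at least 4 loaded trips out, with a return between consecutive ones — at least 7 crossings.
The safety rule pushes this higher. Following every safe sequence of crossings, the most of the 8 that can be at Station Beta as the shuttle arrives there on crossing 7 is 6 — never all 8.
So no plan with fewer than 9 crossings exists, and this one achieves 9:
1. Pilot goes to Station Beta with the fuel sample and the solvent jar.  [Station Alpha: the ammonia bottle, the base flask, the catalyst vial, the chlorine cylinder, the ether can, the oxidiser | Station Beta: the fuel sample, the solvent jar]
2. Pilot goes back to Station Alpha alone.  [Station Alpha: the ammonia bottle, the base flask, the catalyst vial, the chlorine cylinder, the ether can, the oxidiser | Station Beta: the fuel sample, the solvent jar]
3. Pilot goes to Station Beta with the ammonia bottle and the catalyst vial.  [Station Alpha: the base flask, the chlorine cylinder, the ether can, the oxidiser | Station Beta: the ammonia bottle, the catalyst vial, the fuel sample, the solvent jar]
4. Pilot goes back to Station Alpha with the fuel sample and the solvent jar.  [Station Alpha: the base flask, the chlorine cylinder, the ether can, the fuel sample, the oxidiser, the solvent jar | Station Beta: the ammonia bottle, the catalyst vial]
5. Pilot goes to Station Beta with the base flask and the ether can.  [Station Alpha: the chlorine cylinder, the fuel sample, the oxidiser, the solvent jar | Station Beta: the ammonia bottle, the base flask, the catalyst vial, the ether can]
6. Pilot goes back to Station Alpha alone.  [Station Alpha: the chlorine cylinder, the fuel sample, the oxidiser, the solvent jar | Station Beta: the ammonia bottle, the base flask, the catalyst vial, the ether can]
7. Pilot goes to Station Beta with the chlorine cylinder and the oxidiser.  [Station Alpha: the fuel sample, the solvent jar | Station Beta: the ammonia bottle, the base flask, the catalyst vial, the chlorine cylinder, the ether can, the oxidiser]
8. Pilot goes back to Station Alpha alone.  [Station Alpha: the fuel sample, the solvent jar | Station Beta: the ammonia bottle, the base flask, the catalyst vial, the chlorine cylinder, the ether can, the oxidiser]
9. Pilot goes to Station Beta with the fuel sample and the solvent jar.  [Station Alpha: — | Station Beta: the ammonia bottle, the base flask, the catalyst vial, the chlorine cylinder, the ether can, the fuel sample, the oxidiser, the solvent jar]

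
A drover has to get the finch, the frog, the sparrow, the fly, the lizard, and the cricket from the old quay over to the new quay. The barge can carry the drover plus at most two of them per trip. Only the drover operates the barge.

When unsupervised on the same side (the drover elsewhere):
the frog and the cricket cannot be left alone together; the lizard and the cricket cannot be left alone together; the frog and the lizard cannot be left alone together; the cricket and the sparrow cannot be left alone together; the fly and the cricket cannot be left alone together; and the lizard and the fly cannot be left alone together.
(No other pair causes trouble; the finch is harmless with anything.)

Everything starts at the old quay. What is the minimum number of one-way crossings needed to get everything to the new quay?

9

Counting alone: the drover can take at most 2 across per trip to the new quay, so moving all 6 needs at least 3 loaded trips out, with a return between consecutive ones — at least 5 crossings.
The safety rule pushes this higher. Following every safe sequence of crossings, the most of the 6 that can be at the new quay as the barge arrives there on crossings 5, 7 is 4, 5 respectively — never all 6.
So no plan with fewer than 9 crossings exists, and this one achieves 9:
1. Drover goes to the new quay with the cricket and the lizard.  [the old quay: the finch, the fly, the frog, the sparrow | the new quay: the cricket, the lizard]
2. Drover goes back to the old quay with the lizard.  [the old quay: the finch, the fly, the frog, the lizard, the sparrow | the new quay: the cricket]
3. Drover goes to the new quay with the finch and the lizard.  [the old quay: the fly, the frog, the sparrow | the new quay: the cricket, the finch, the lizard]
4. Drover goes back to the old quay with the lizard.  [the old quay: the fly, the frog, the lizard, the sparrow | the new quay: the cricket, the finch]
5. Drover goes to the new quay with the fly and the frog.  [the old quay: the lizard, the sparrow | the new quay: the cricket, the finch, the fly, the frog]
6. Drover goes back to the old quay with the cricket.  [the old quay: the cricket, the lizard, the sparrow | the new quay: the finch, the fly, the frog]
7. Drover goes to the new quay with the lizard and the sparrow.  [the old quay: the cricket | the new quay: the finch, the fly, the frog, the lizard, the sparrow]
8. Drover goes back to the old quay with the lizard.  [the old quay: the cricket, the lizard | the new quay: the finch, the fly, the frog, the sparrow]
9. Drover goes to the new quay with the cricket and the lizard.  [the old quay: — | the new quay: the cricket, the finch, the fly, the frog, the lizard, the sparrow]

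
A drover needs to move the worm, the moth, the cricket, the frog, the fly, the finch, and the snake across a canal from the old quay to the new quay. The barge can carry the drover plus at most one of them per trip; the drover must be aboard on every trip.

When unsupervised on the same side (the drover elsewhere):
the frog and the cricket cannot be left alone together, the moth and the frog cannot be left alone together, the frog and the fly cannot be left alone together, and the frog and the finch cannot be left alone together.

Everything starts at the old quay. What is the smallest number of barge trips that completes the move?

impossible

Following every safe sequence of crossings from the start, the most of the 7 that can be at the new quay as the barge arrives there on crossings 1, 3, 5, 7 is 1, 2, 3, 4 respectively; the best ever achieved is 4 of 7.
From crossing 9 on, no configuration arises that was not already reachable earlier: only 44 distinct safe configurations (who is on which side, and where the barge is) can ever be reached, none of them has everyone across, and every continuation just revisits them. So no valid plan exists.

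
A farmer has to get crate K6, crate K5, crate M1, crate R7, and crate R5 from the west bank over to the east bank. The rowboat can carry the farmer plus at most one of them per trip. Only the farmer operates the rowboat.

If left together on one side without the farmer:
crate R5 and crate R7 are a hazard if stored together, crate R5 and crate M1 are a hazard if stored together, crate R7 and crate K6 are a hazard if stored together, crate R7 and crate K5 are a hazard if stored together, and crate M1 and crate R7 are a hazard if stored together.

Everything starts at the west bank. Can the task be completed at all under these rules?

Whatever the first load, the items left behind include a forbidden pair without the farmer. No opening move is safe, so no plan exists.

No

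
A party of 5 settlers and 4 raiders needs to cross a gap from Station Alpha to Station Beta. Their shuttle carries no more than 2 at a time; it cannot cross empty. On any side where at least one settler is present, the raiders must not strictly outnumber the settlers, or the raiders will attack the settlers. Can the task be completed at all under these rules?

1. 2 raiders → Station Beta.  (Station Alpha: 5S 2R; Station Beta: 0S 2R)
2. 1 raider ← Station Alpha.  (Station Alpha: 5S 3R; Station Beta: 0S 1R)
3. 2 raiders → Station Beta.  (Station Alpha: 5S 1R; Station Beta: 0S 3R)
4. 1 raider ← Station Alpha.  (Station Alpha: 5S 2R; Station Beta: 0S 2R)
5. 2 settlers → Station Beta.  (Station Alpha: 3S 2R; Station Beta: 2S 2R)
6. 1 raider ← Station Alpha.  (Station Alpha: 3S 3R; Station Beta: 2S 1R)
7. 1 settler and 1 raider → Station Beta.  (Station Alpha: 2S 2R; Station Beta: 3S 2R)
8. 1 settler ← Station Alpha.  (Station Alpha: 3S 2R; Station Beta: 2S 2R)
9. 1 settler and 1 raider → Station Beta.  (Station Alpha: 2S 1R; Station Beta: 3S 3R)
10. 1 raider ← Station Alpha.  (Station Alpha: 2S 2R; Station Beta: 3S 2R)
11. 1 settler and 1 raider → Station Beta.  (Station Alpha: 1S 1R; Station Beta: 4S 3R)
12. 1 settler ← Station Alpha.  (Station Alpha: 2S 1R; Station Beta: 3S 3R)
13. 1 settler and 1 raider → Station Beta.  (Station Alpha: 1S 0R; Station Beta: 4S 4R)
14. 1 raider ← Station Alpha.  (Station Alpha: 1S 1R; Station Beta: 4S 3R)
15. 1 settler and 1 raider → Station Beta.  (Station Alpha: 0S 0R; Station Beta: 5S 4R)

Yes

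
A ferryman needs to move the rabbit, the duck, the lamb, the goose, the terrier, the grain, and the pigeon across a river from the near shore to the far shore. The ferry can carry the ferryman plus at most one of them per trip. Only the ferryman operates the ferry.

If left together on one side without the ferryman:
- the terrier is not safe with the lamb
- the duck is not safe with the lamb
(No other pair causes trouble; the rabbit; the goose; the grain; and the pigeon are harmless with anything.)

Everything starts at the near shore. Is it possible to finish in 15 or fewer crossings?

Yes

Yes — this plan uses 15 crossings (≤ 15):
1. Ferryman goes to the far shore with the lamb.  [the near shore: the duck, the goose, the grain, the pigeon, the rabbit, the terrier | the far shore: the lamb]
2. Ferryman goes back to the near shore alone.  [the near shore: the duck, the goose, the grain, the pigeon, the rabbit, the terrier | the far shore: the lamb]
3. Ferryman goes to the far shore with the rabbit.  [the near shore: the duck, the goose, the grain, the pigeon, the terrier | the far shore: the lamb, the rabbit]
4. Ferryman goes back to the near shore alone.  [the near shore: the duck, the goose, the grain, the pigeon, the terrier | the far shore: the lamb, the rabbit]
5. Ferryman goes to the far shore with the duck.  [the near shore: the goose, the grain, the pigeon, the terrier | the far shore: the duck, the lamb, the rabbit]
6. Ferryman goes back to the near shore with the lamb.  [the near shore: the goose, the grain, the lamb, the pigeon, the terrier | the far shore: the duck, the rabbit]
7. Ferryman goes to the far shore with the terrier.  [the near shore: the goose, the grain, the lamb, the pigeon | the far shore: the duck, the rabbit, the terrier]
8. Ferryman goes back to the near shore alone.  [the near shore: the goose, the grain, the lamb, the pigeon | the far shore: the duck, the rabbit, the terrier]
9. Ferryman goes to the far shore with the goose.  [the near shore: the grain, the lamb, the pigeon | the far shore: the duck, the goose, the rabbit, the terrier]
10. Ferryman goes back to the near shore alone.  [the near shore: the grain, the lamb, the pigeon | the far shore: the duck, the goose, the rabbit, the terrier]
11. Ferryman goes to the far shore with the grain.  [the near shore: the lamb, the pigeon | the far shore: the duck, the goose, the grain, the rabbit, the terrier]
12. Ferryman goes back to the near shore alone.  [the near shore: the lamb, the pigeon | the far shore: the duck, the goose, the grain, the rabbit, the terrier]
13. Ferryman goes to the far shore with the pigeon.  [the near shore: the lamb | the far shore: the duck, the goose, the grain, the pigeon, the rabbit, the terrier]
14. Ferryman goes back to the near shore alone.  [the near shore: the lamb | the far shore: the duck, the goose, the grain, the pigeon, the rabbit, the terrier]
15. Ferryman goes to the far shore with the lamb.  [the near shore: — | the far shore: the duck, the goose, the grain, the lamb, the pigeon, the rabbit, the terrier]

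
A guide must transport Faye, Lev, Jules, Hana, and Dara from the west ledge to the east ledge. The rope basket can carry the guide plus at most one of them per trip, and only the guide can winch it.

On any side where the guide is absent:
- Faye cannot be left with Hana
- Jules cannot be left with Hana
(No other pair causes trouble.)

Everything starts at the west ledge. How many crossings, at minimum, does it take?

11

Counting alone: the guide can take at most 1 across per trip to the east ledge, so moving all 5 needs at least 5 loaded trips out, with a return between consecutive ones — at least 9 crossings.
The safety rule pushes this higher. Following every safe sequence of crossings, the most of the 5 that can be at the east ledge as the rope basket arrives there on crossing 9 is 4 — never all 5.
So no plan with fewer than 11 crossings exists, and this one achieves 11:
1. Guide goes to the east ledge with Hana.
2. Guide goes back to the west ledge alone.
3. Guide goes to the east ledge with Faye.
4. Guide goes back to the west ledge with Hana.
5. Guide goes to the east ledge with Jules.
6. Guide goes back to the west ledge alone.
7. Guide goes to the east ledge with Lev.
8. Guide goes back to the west ledge alone.
9. Guide goes to the east ledge with Dara.
10. Guide goes back to the west ledge alone.
11. Guide goes to the east ledge with Hana.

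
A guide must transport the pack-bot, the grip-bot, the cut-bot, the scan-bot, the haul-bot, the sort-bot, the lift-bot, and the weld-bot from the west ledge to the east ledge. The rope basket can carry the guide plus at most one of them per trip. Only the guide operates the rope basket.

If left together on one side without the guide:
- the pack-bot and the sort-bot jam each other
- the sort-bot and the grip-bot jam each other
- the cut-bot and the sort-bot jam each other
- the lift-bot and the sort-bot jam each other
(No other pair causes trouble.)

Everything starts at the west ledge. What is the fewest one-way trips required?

impossible

Following every safe sequence of crossings from the start, the most of the 8 that can be at the east ledge as the rope basket arrives there on crossings 1, 3, 5, 7, 9 is 1, 2, 3, 4, 5 respectively; the best ever achieved is 5 of 8.
From crossing 11 on, no configuration arises that was not already reachable earlier: only 88 distinct safe configurations (who is on which side, and where the rope basket is) can ever be reached, none of them has everyone across, and every continuation just revisits them. So no valid plan exists.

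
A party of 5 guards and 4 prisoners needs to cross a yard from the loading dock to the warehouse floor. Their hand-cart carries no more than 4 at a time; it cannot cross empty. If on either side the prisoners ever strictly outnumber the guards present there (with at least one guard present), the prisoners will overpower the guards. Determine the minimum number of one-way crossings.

Counting alone: each trip to the warehouse floor takes at most 4 across and each return brings at least 1 back, so after t trips out (and t−1 returns) at most 4t − (t−1) of the 9 are across; that first reaches 9 at t = 3, so at least 5 crossings are needed.
The plan below uses exactly 5 crossings, so it is optimal:
1. 3 prisoners → the warehouse floor.  (the loading dock: 5G 1P; the warehouse floor: 0G 3P)
2. 1 prisoner ← the loading dock.  (the loading dock: 5G 2P; the warehouse floor: 0G 2P)
3. 3 guards and 1 prisoner → the warehouse floor.  (the loading dock: 2G 1P; the warehouse floor: 3G 3P)
4. 1 prisoner ← the loading dock.  (the loading dock: 2G 2P; the warehouse floor: 3G 2P)
5. 2 guards and 2 prisoners → the warehouse floor.  (the loading dock: 0G 0P; the warehouse floor: 5G 4P)

5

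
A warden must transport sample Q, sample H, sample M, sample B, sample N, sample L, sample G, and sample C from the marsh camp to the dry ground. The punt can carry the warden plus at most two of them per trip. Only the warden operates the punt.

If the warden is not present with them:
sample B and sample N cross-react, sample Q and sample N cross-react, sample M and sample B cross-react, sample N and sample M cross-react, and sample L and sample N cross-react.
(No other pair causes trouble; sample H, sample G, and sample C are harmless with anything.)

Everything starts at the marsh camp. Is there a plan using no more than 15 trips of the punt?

Yes

Yes — this plan uses 13 crossings (≤ 15):
1. Warden goes to the dry ground with sample M and sample N.  [the marsh camp: sample B, sample C, sample G, sample H, sample L, sample Q | the dry ground: sample M, sample N]
2. Warden goes back to the marsh camp with sample M.  [the marsh camp: sample B, sample C, sample G, sample H, sample L, sample M, sample Q | the dry ground: sample N]
3. Warden goes to the dry ground with sample M and sample Q.  [the marsh camp: sample B, sample C, sample G, sample H, sample L | the dry ground: sample M, sample N, sample Q]
4. Warden goes back to the marsh camp with sample N.  [the marsh camp: sample B, sample C, sample G, sample H, sample L, sample N | the dry ground: sample M, sample Q]
5. Warden goes to the dry ground with sample H and sample N.  [the marsh camp: sample B, sample C, sample G, sample L | the dry ground: sample H, sample M, sample N, sample Q]
6. Warden goes back to the marsh camp with sample N.  [the marsh camp: sample B, sample C, sample G, sample L, sample N | the dry ground: sample H, sample M, sample Q]
7. Warden goes to the dry ground with sample B and sample L.  [the marsh camp: sample C, sample G, sample N | the dry ground: sample B, sample H, sample L, sample M, sample Q]
8. Warden goes back to the marsh camp with sample M.  [the marsh camp: sample C, sample G, sample M, sample N | the dry ground: sample B, sample H, sample L, sample Q]
9. Warden goes to the dry ground with sample G and sample M.  [the marsh camp: sample C, sample N | the dry ground: sample B, sample G, sample H, sample L, sample M, sample Q]
10. Warden goes back to the marsh camp with sample M.  [the marsh camp: sample C, sample M, sample N | the dry ground: sample B, sample G, sample H, sample L, sample Q]
11. Warden goes to the dry ground with sample C and sample M.  [the marsh camp: sample N | the dry ground: sample B, sample C, sample G, sample H, sample L, sample M, sample Q]
12. Warden goes back to the marsh camp with sample M.  [the marsh camp: sample M, sample N | the dry ground: sample B, sample C, sample G, sample H, sample L, sample Q]
13. Warden goes to the dry ground with sample M and sample N.  [the marsh camp: — | the dry ground: sample B, sample C, sample G, sample H, sample L, sample M, sample N, sample Q]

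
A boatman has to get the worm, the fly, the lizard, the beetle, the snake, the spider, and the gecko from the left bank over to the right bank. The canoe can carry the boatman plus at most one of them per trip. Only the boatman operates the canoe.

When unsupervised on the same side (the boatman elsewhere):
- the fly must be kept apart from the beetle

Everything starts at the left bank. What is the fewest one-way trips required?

Counting alone: the boatman can take at most 1 across per trip to the right bank, so moving all 7 needs at least 7 loaded trips out, with a return between consecutive ones — at least 13 crossings.
The plan below uses exactly 13 crossings, so it is optimal:
1. Boatman goes to the right bank with the fly.
2. Boatman goes back to the left bank alone.
3. Boatman goes to the right bank with the worm.
4. Boatman goes back to the left bank alone.
5. Boatman goes to the right bank with the lizard.
6. Boatman goes back to the left bank alone.
7. Boatman goes to the right bank with the snake.
8. Boatman goes back to the left bank alone.
9. Boatman goes to the right bank with the spider.
10. Boatman goes back to the left bank alone.
11. Boatman goes to the right bank with the gecko.
12. Boatman goes back to the left bank alone.
13. Boatman goes to the right bank with the beetle.

13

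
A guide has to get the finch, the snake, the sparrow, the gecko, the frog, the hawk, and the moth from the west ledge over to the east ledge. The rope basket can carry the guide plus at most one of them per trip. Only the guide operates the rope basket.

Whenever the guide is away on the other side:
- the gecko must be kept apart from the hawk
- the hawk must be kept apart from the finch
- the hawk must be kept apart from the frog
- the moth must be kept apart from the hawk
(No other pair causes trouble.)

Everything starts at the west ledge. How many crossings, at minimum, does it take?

impossible

Following every safe sequence of crossings from the start, the most of the 7 that can be at the east ledge as the rope basket arrives there on crossings 1, 3, 5, 7 is 1, 2, 3, 4 respectively; the best ever achieved is 4 of 7.
From crossing 9 on, no configuration arises that was not already reachable earlier: only 44 distinct safe configurations (who is on which side, and where the rope basket is) can ever be reached, none of them has everyone across, and every continuation just revisits them. So no valid plan exists.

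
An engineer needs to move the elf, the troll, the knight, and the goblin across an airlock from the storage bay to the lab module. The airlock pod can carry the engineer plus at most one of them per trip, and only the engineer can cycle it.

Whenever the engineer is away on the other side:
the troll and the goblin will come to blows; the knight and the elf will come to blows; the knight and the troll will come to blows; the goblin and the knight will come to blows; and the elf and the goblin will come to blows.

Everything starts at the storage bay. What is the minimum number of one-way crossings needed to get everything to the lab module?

impossible

Whatever the first load, the items left behind include a forbidden pair without the engineer. No opening move is safe, so no plan exists.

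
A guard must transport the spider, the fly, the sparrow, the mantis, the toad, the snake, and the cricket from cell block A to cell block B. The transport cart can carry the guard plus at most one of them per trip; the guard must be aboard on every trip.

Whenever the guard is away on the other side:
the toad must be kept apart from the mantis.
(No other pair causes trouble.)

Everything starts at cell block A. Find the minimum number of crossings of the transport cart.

Counting alone: the guard can take at most 1 across per trip to cell block B, so moving all 7 needs at least 7 loaded trips out, with a return between consecutive ones — at least 13 crossings.
The plan below uses exactly 13 crossings, so it is optimal:
1. Guard goes to cell block B with the mantis.
2. Guard goes back to cell block A alone.
3. Guard goes to cell block B with the spider.
4. Guard goes back to cell block A alone.
5. Guard goes to cell block B with the fly.
6. Guard goes back to cell block A alone.
7. Guard goes to cell block B with the sparrow.
8. Guard goes back to cell block A alone.
9. Guard goes to cell block B with the snake.
10. Guard goes back to cell block A alone.
11. Guard goes to cell block B with the cricket.
12. Guard goes back to cell block A alone.
13. Guard goes to cell block B with the toad.

13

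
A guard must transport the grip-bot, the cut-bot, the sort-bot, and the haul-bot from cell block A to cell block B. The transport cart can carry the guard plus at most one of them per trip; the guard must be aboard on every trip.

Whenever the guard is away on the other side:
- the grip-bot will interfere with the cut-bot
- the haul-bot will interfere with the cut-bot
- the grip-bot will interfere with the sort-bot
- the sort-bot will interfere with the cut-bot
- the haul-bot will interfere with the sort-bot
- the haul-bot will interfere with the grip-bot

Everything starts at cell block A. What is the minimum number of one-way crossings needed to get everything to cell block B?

Whatever the first load, the items left behind include a forbidden pair without the guard. No opening move is safe, so no plan exists.

impossible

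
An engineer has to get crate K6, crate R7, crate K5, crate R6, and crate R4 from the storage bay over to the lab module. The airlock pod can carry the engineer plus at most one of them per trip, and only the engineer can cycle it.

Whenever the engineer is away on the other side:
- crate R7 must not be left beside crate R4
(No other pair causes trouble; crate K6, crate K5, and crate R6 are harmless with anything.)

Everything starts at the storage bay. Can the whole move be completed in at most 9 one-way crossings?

Yes — this plan uses 9 crossings (≤ 9):
1. Engineer goes to the lab module with crate R7.  [the storage bay: crate K5, crate K6, crate R4, crate R6 | the lab module: crate R7]
2. Engineer goes back to the storage bay alone.  [the storage bay: crate K5, crate K6, crate R4, crate R6 | the lab module: crate R7]
3. Engineer goes to the lab module with crate K6.  [the storage bay: crate K5, crate R4, crate R6 | the lab module: crate K6, crate R7]
4. Engineer goes back to the storage bay alone.  [the storage bay: crate K5, crate R4, crate R6 | the lab module: crate K6, crate R7]
5. Engineer goes to the lab module with crate K5.  [the storage bay: crate R4, crate R6 | the lab module: crate K5, crate K6, crate R7]
6. Engineer goes back to the storage bay alone.  [the storage bay: crate R4, crate R6 | the lab module: crate K5, crate K6, crate R7]
7. Engineer goes to the lab module with crate R6.  [the storage bay: crate R4 | the lab module: crate K5, crate K6, crate R6, crate R7]
8. Engineer goes back to the storage bay alone.  [the storage bay: crate R4 | the lab module: crate K5, crate K6, crate R6, crate R7]
9. Engineer goes to the lab module with crate R4.  [the storage bay: — | the lab module: crate K5, crate K6, crate R4, crate R6, crate R7]

Yes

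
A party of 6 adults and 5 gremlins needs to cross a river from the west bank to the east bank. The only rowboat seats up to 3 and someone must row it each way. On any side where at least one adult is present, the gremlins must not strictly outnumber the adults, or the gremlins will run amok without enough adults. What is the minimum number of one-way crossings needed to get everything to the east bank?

9

Counting alone: each trip to the east bank takes at most 3 across and each return brings at least 1 back, so after t trips out (and t−1 returns) at most 3t − (t−1) of the 11 are across; that first reaches 11 at t = 5, so at least 9 crossings are needed.
The plan below uses exactly 9 crossings, so it is optimal:
1. 3 gremlins → the east bank.  (the west bank: 6A 2G; the east bank: 0A 3G)
2. 1 gremlin ← the west bank.  (the west bank: 6A 3G; the east bank: 0A 2G)
3. 3 adults → the east bank.  (the west bank: 3A 3G; the east bank: 3A 2G)
4. 1 adult ← the west bank.  (the west bank: 4A 3G; the east bank: 2A 2G)
5. 2 adults and 1 gremlin → the east bank.  (the west bank: 2A 2G; the east bank: 4A 3G)
6. 1 adult ← the west bank.  (the west bank: 3A 2G; the east bank: 3A 3G)
7. 2 adults and 1 gremlin → the east bank.  (the west bank: 1A 1G; the east bank: 5A 4G)
8. 1 adult ← the west bank.  (the west bank: 2A 1G; the east bank: 4A 4G)
9. 2 adults and 1 gremlin → the east bank.  (the west bank: 0A 0G; the east bank: 6A 5G)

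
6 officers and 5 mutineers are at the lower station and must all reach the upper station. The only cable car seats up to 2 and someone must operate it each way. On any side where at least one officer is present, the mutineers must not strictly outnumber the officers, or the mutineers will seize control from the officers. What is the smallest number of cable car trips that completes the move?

Counting alone: each trip to the upper station takes at most 2 across and each return brings at least 1 back, so after t trips out (and t−1 returns) at most 2t − (t−1) of the 11 are across; that first reaches 11 at t = 10, so at least 19 crossings are needed.
The plan below uses exactly 19 crossings, so it is optimal:
1. 2 mutineers → the upper station.  (the lower station: 6O 3M; the upper station: 0O 2M)
2. 1 mutineer ← the lower station.  (the lower station: 6O 4M; the upper station: 0O 1M)
3. 2 mutineers → the upper station.  (the lower station: 6O 2M; the upper station: 0O 3M)
4. 1 mutineer ← the lower station.  (the lower station: 6O 3M; the upper station: 0O 2M)
5. 2 officers → the upper station.  (the lower station: 4O 3M; the upper station: 2O 2M)
6. 1 mutineer ← the lower station.  (the lower station: 4O 4M; the upper station: 2O 1M)
7. 1 officer and 1 mutineer → the upper station.  (the lower station: 3O 3M; the upper station: 3O 2M)
8. 1 officer ← the lower station.  (the lower station: 4O 3M; the upper station: 2O 2M)
9. 1 officer and 1 mutineer → the upper station.  (the lower station: 3O 2M; the upper station: 3O 3M)
10. 1 mutineer ← the lower station.  (the lower station: 3O 3M; the upper station: 3O 2M)
11. 1 officer and 1 mutineer → the upper station.  (the lower station: 2O 2M; the upper station: 4O 3M)
12. 1 officer ← the lower station.  (the lower station: 3O 2M; the upper station: 3O 3M)
13. 1 officer and 1 mutineer → the upper station.  (the lower station: 2O 1M; the upper station: 4O 4M)
14. 1 mutineer ← the lower station.  (the lower station: 2O 2M; the upper station: 4O 3M)
15. 1 officer and 1 mutineer → the upper station.  (the lower station: 1O 1M; the upper station: 5O 4M)
16. 1 officer ← the lower station.  (the lower station: 2O 1M; the upper station: 4O 4M)
17. 1 officer and 1 mutineer → the upper station.  (the lower station: 1O 0M; the upper station: 5O 5M)
18. 1 mutineer ← the lower station.  (the lower station: 1O 1M; the upper station: 5O 4M)
19. 1 officer and 1 mutineer → the upper station.  (the lower station: 0O 0M; the upper station: 6O 5M)

19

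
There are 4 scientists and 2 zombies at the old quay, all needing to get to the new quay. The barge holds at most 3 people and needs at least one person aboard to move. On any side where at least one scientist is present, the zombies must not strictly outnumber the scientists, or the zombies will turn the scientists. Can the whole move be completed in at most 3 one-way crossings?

Counting alone: each trip to the new quay takes at most 3 across and each return brings at least 1 back, so after t trips out (and t−1 returns) at most 3t − (t−1) of the 6 are across; that first reaches 6 at t = 3, so at least 5 crossings are needed.
Since 3 < 5, 3 crossings cannot be enough. (The shortest complete plan in fact takes 5:)
1. 2 zombies → the new quay.  (the old quay: 4S 0Z; the new quay: 0S 2Z)
2. 1 zombie ← the old quay.  (the old quay: 4S 1Z; the new quay: 0S 1Z)
3. 2 scientists and 1 zombie → the new quay.  (the old quay: 2S 0Z; the new quay: 2S 2Z)
4. 1 zombie ← the old quay.  (the old quay: 2S 1Z; the new quay: 2S 1Z)
5. 2 scientists and 1 zombie → the new quay.  (the old quay: 0S 0Z; the new quay: 4S 2Z)

No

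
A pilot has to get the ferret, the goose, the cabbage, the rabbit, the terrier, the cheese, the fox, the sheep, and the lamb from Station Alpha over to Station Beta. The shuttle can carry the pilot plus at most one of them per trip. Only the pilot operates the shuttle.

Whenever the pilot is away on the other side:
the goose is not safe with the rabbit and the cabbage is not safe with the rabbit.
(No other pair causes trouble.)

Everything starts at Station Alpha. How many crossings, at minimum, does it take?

Counting alone: the pilot can take at most 1 across per trip to Station Beta, so moving all 9 needs at least 9 loaded trips out, with a return between consecutive ones — at least 17 crossings.
The safety rule pushes this higher. Following every safe sequence of crossings, the most of the 9 that can be at Station Beta as the shuttle arrives there on crossing 17 is 8 — never all 9.
So no plan with fewer than 19 crossings exists, and this one achieves 19:
1. Pilot goes to Station Beta with the rabbit.  [Station Alpha: the cabbage, the cheese, the ferret, the fox, the goose, the lamb, the sheep, the terrier | Station Beta: the rabbit]
2. Pilot goes back to Station Alpha alone.  [Station Alpha: the cabbage, the cheese, the ferret, the fox, the goose, the lamb, the sheep, the terrier | Station Beta: the rabbit]
3. Pilot goes to Station Beta with the ferret.  [Station Alpha: the cabbage, the cheese, the fox, the goose, the lamb, the sheep, the terrier | Station Beta: the ferret, the rabbit]
4. Pilot goes back to Station Alpha alone.  [Station Alpha: the cabbage, the cheese, the fox, the goose, the lamb, the sheep, the terrier | Station Beta: the ferret, the rabbit]
5. Pilot goes to Station Beta with the goose.  [Station Alpha: the cabbage, the cheese, the fox, the lamb, the sheep, the terrier | Station Beta: the ferret, the goose, the rabbit]
6. Pilot goes back to Station Alpha with the rabbit.  [Station Alpha: the cabbage, the cheese, the fox, the lamb, the rabbit, the sheep, the terrier | Station Beta: the ferret, the goose]
7. Pilot goes to Station Beta with the cabbage.  [Station Alpha: the cheese, the fox, the lamb, the rabbit, the sheep, the terrier | Station Beta: the cabbage, the ferret, the goose]
8. Pilot goes back to Station Alpha alone.  [Station Alpha: the cheese, the fox, the lamb, the rabbit, the sheep, the terrier | Station Beta: the cabbage, the ferret, the goose]
9. Pilot goes to Station Beta with the terrier.  [Station Alpha: the cheese, the fox, the lamb, the rabbit, the sheep | Station Beta: the cabbage, the ferret, the goose, the terrier]
10. Pilot goes back to Station Alpha alone.  [Station Alpha: the cheese, the fox, the lamb, the rabbit, the sheep | Station Beta: the cabbage, the ferret, the goose, the terrier]
11. Pilot goes to Station Beta with the cheese.  [Station Alpha: the fox, the lamb, the rabbit, the sheep | Station Beta: the cabbage, the cheese, the ferret, the goose, the terrier]
12. Pilot goes back to Station Alpha alone.  [Station Alpha: the fox, the lamb, the rabbit, the sheep | Station Beta: the cabbage, the cheese, the ferret, the goose, the terrier]
13. Pilot goes to Station Beta with the fox.  [Station Alpha: the lamb, the rabbit, the sheep | Station Beta: the cabbage, the cheese, the ferret, the fox, the goose, the terrier]
14. Pilot goes back to Station Alpha alone.  [Station Alpha: the lamb, the rabbit, the sheep | Station Beta: the cabbage, the cheese, the ferret, the fox, the goose, the terrier]
15. Pilot goes to Station Beta with the sheep.  [Station Alpha: the lamb, the rabbit | Station Beta: the cabbage, the cheese, the ferret, the fox, the goose, the sheep, the terrier]
16. Pilot goes back to Station Alpha alone.  [Station Alpha: the lamb, the rabbit | Station Beta: the cabbage, the cheese, the ferret, the fox, the goose, the sheep, the terrier]
17. Pilot goes to Station Beta with the lamb.  [Station Alpha: the rabbit | Station Beta: the cabbage, the cheese, the ferret, the fox, the goose, the lamb, the sheep, the terrier]
18. Pilot goes back to Station Alpha alone.  [Station Alpha: the rabbit | Station Beta: the cabbage, the cheese, the ferret, the fox, the goose, the lamb, the sheep, the terrier]
19. Pilot goes to Station Beta with the rabbit.  [Station Alpha: — | Station Beta: the cabbage, the cheese, the ferret, the fox, the goose, the lamb, the rabbit, the sheep, the terrier]

19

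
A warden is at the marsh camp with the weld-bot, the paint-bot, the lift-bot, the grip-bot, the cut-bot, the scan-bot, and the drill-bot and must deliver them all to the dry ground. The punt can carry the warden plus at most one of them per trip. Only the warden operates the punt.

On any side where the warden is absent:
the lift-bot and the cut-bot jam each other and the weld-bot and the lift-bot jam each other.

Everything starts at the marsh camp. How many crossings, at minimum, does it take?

Counting alone: the warden can take at most 1 across per trip to the dry ground, so moving all 7 needs at least 7 loaded trips out, with a return between consecutive ones — at least 13 crossings.
The safety rule pushes this higher. Following every safe sequence of crossings, the most of the 7 that can be at the dry ground as the punt arrives there on crossing 13 is 6 — never all 7.
So no plan with fewer than 15 crossings exists, and this one achieves 15:
1. Warden goes to the dry ground with the lift-bot.
2. Warden goes back to the marsh camp alone.
3. Warden goes to the dry ground with the weld-bot.
4. Warden goes back to the marsh camp with the lift-bot.
5. Warden goes to the dry ground with the cut-bot.
6. Warden goes back to the marsh camp alone.
7. Warden goes to the dry ground with the paint-bot.
8. Warden goes back to the marsh camp alone.
9. Warden goes to the dry ground with the grip-bot.
10. Warden goes back to the marsh camp alone.
11. Warden goes to the dry ground with the scan-bot.
12. Warden goes back to the marsh camp alone.
13. Warden goes to the dry ground with the drill-bot.
14. Warden goes back to the marsh camp alone.
15. Warden goes to the dry ground with the lift-bot.

15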